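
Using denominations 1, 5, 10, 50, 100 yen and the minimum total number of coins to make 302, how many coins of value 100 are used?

302 − 3×100→2 − 2×1→0
Count of 100: 3

3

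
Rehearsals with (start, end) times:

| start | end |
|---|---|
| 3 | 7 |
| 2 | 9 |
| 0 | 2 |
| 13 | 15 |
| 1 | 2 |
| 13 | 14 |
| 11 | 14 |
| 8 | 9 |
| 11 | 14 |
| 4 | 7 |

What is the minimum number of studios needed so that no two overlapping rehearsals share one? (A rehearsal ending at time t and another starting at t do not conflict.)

Count concurrent intervals with a sweep; the peak is the room count.
Events (time:±→running): 0:+→1 1:+→2 2:-→1 2:-→0 2:+→1 3:+→2 4:+→3 7:-→2 7:-→1 8:+→2 9:-→1 9:-→0 11:+→1 11:+→2 13:+→3 13:+→4 … peak 4.

4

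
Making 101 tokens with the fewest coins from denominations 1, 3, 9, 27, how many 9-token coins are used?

101 = 3×27 + 2×9 + 2×1
Count of 9: 2

2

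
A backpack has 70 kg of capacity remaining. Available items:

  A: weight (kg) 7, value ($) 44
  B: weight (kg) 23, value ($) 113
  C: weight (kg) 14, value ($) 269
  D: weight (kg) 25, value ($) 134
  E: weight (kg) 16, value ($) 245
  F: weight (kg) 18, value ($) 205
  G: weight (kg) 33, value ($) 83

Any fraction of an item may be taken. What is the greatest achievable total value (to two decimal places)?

Ratios (sorted): C 19.21, E 15.31, F 11.39, A 6.29, D 5.36, B 4.91, G 2.52
take C (14 @ 269); take E (16 @ 245); take F (18 @ 205); take A (7 @ 44); take 15/25 of D → 80.40. Capacity used 70/70.
Total value = 843.40

843.40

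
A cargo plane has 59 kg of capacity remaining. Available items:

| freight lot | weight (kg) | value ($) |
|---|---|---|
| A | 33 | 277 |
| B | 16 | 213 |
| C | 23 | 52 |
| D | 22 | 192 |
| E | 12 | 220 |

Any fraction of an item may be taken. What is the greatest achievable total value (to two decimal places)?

Greedy by value/weight ratio, highest first.
Ratios (sorted): E 18.33, B 13.31, D 8.73, A 8.39, C 2.26
take E (12 @ 220); take B (16 @ 213); take D (22 @ 192); take 9/33 of A → 75.55. Capacity used 59/59.
Total value = 700.55

700.55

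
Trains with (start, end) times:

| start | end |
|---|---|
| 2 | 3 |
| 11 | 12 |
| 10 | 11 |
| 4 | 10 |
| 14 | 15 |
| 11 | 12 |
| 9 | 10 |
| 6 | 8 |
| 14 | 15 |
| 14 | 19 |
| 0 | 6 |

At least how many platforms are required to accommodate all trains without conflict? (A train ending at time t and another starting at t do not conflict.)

3

Count concurrent intervals with a sweep; the peak is the room count.
starts: [0, 2, 4, 6, 9, 10, 11, 11, 14, 14, 14]
ends:   [3, 6, 8, 10, 10, 11, 12, 12, 15, 15, 19]
s0→1 s2→2 e3→1 s4→2 e6→1 s6→2 e8→1 s9→2 e10→1 e10→0 s10→1 e11→0 s11→1 s11→2 e12→1 e12→0 s14→1 s14→2 s14→3  — peak 3.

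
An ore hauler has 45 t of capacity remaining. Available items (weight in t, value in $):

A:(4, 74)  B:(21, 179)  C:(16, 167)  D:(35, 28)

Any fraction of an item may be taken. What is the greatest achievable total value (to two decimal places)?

Order: A (74/4=18.50) > C (167/16=10.44) > B (179/21=8.52) > D (28/35=0.80)
Fill: take A (4 @ 74) → take C (16 @ 167) → take B (21 @ 179) → take 4/35 of D → 3.20; 45/45 used.
Total value = 423.20

423.20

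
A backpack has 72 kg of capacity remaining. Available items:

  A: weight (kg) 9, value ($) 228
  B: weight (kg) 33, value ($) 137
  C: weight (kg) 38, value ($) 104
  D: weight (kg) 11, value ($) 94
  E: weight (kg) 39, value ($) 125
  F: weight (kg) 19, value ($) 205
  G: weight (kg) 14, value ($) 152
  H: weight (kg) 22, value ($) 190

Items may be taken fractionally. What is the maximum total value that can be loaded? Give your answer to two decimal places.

843.36

Sort by value per unit weight and fill in that order.
Ratios (sorted): A 25.33, G 10.86, F 10.79, H 8.64, D 8.55, B 4.15, E 3.21, C 2.74
take A (9 @ 228); take G (14 @ 152); take F (19 @ 205); take H (22 @ 190); take 8/11 of D → 68.36. Capacity used 72/72.
Total value = 843.36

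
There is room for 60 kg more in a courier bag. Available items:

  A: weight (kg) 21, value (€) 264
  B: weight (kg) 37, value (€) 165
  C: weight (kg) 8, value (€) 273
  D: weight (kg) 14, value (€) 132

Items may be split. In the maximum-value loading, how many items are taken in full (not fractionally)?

3

Greedy by value/weight ratio, highest first.
Ratios (sorted): C 34.12, A 12.57, D 9.43, B 4.46
take C (8 @ 273); take A (21 @ 264); take D (14 @ 132); take 17/37 of B → 75.81. Capacity used 60/60.
3 item(s) taken whole; one partial (take 17/37 of B).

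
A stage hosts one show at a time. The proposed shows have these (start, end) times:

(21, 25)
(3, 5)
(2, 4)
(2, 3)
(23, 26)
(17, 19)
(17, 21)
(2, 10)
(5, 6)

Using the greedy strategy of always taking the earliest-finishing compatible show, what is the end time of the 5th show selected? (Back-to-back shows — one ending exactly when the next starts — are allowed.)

By end time: (2,3), (2,4), (3,5), (5,6), (2,10), (17,19), (17,21), (21,25), (23,26).
Pick (2,3); next start ≥ 3 → (3,5); next start ≥ 5 → (5,6); next start ≥ 6 → (17,19); next start ≥ 19 → (21,25).
Selected: (2,3) (3,5) (5,6) (17,19) (21,25)

25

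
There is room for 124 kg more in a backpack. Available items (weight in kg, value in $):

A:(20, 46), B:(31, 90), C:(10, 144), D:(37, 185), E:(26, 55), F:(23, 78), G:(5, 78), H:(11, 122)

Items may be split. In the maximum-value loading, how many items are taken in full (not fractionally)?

6

Sort by value per unit weight and fill in that order.
Ratios (sorted): G 15.60, C 14.40, H 11.09, D 5.00, F 3.39, B 2.90, A 2.30, E 2.12
take G (5 @ 78); take C (10 @ 144); take H (11 @ 122); take D (37 @ 185); take F (23 @ 78); take B (31 @ 90); take 7/20 of A → 16.10. Capacity used 124/124.
6 item(s) taken whole; one partial (take 7/20 of A).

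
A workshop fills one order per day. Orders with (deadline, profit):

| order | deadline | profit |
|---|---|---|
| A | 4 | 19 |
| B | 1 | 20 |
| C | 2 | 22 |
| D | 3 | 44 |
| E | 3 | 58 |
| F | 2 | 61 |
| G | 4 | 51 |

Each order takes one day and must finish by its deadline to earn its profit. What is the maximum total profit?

By profit: F(d2,61), E(d3,58), G(d4,51), D(d3,44), C(d2,22), B(d1,20), A(d4,19)
F→slot 2; E→slot 3; G→slot 4; D→slot 1; C skipped; B skipped; A skipped.
Profit = 44 + 61 + 58 + 51 = 214

214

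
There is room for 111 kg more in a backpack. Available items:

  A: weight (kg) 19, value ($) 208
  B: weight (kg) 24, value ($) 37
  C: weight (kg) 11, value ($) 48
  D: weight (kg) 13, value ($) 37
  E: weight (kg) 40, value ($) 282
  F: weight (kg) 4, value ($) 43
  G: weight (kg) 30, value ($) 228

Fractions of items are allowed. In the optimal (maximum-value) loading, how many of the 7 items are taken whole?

Greedy by value/weight ratio, highest first.
Ratios (sorted): A 10.95, F 10.75, G 7.60, E 7.05, C 4.36, D 2.85, B 1.54
take A (19 @ 208); take F (4 @ 43); take G (30 @ 228); take E (40 @ 282); take C (11 @ 48); take 7/13 of D → 19.92. Capacity used 111/111.
5 item(s) taken whole; one partial (take 7/13 of D).

5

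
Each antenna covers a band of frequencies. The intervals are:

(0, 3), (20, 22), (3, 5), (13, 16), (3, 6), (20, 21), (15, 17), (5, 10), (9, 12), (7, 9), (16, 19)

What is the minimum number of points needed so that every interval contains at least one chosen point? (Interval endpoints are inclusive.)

4

Process intervals by earliest right end; each time one isn't hit yet, stab at its right endpoint.
By right end: [0,3]  [3,5]  [3,6]  [7,9]  [5,10]  [9,12]  [13,16]  [15,17]  [16,19]  [20,21]  [20,22]
[0,3] uncovered → point at 3; [7,9] uncovered → point at 9; [13,16] uncovered → point at 16; [20,21] uncovered → point at 21.
Points: 3, 9, 16, 21 (4 total).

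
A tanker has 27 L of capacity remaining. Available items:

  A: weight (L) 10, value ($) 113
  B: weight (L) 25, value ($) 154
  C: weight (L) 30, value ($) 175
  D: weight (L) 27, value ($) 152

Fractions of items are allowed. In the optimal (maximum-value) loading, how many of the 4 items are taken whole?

Ratios (sorted): A 11.30, B 6.16, C 5.83, D 5.63
take A (10 @ 113); take 17/25 of B → 104.72. Capacity used 27/27.
1 item(s) taken whole; one partial (take 17/25 of B).

1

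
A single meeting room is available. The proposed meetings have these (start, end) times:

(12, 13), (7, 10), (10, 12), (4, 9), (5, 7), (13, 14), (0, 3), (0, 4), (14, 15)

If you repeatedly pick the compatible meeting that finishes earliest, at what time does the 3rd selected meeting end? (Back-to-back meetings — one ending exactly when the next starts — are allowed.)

By end time: (0,3), (0,4), (5,7), (4,9), (7,10), (10,12), (12,13), (13,14), (14,15).
Pick (0,3); next start ≥ 3 → (5,7); next start ≥ 7 → (7,10); next start ≥ 10 → (10,12); next start ≥ 12 → (12,13); next start ≥ 13 → (13,14); next start ≥ 14 → (14,15).
Selected: (0,3) (5,7) (7,10) (10,12) (12,13) (13,14) (14,15)

10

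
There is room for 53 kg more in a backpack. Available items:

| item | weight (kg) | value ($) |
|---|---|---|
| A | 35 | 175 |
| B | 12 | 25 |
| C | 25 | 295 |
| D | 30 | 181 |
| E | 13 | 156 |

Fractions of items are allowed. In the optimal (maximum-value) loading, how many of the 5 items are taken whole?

Sort by value per unit weight and fill in that order.
Order: E (156/13=12.00) > C (295/25=11.80) > D (181/30=6.03) > A (175/35=5.00) > B (25/12=2.08)
Fill: take E (13 @ 156) → take C (25 @ 295) → take 15/30 of D → 90.50; 53/53 used.
2 item(s) taken whole; one partial (take 15/30 of D).

2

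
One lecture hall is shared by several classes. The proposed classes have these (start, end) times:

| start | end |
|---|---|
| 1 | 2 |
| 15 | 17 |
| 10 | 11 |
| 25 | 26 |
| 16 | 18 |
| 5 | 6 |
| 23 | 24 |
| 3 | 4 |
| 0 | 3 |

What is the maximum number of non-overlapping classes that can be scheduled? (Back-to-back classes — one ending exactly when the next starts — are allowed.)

Greedy by earliest finish: after sorting by end time, pick each interval compatible with the last pick.
By end time: (1,2), (0,3), (3,4), (5,6), (10,11), (15,17), (16,18), (23,24), (25,26).
Pick (1,2); next start ≥ 2 → (3,4); next start ≥ 4 → (5,6); next start ≥ 6 → (10,11); next start ≥ 11 → (15,17); next start ≥ 17 → (23,24); next start ≥ 24 → (25,26).
Selected 7 classes.

7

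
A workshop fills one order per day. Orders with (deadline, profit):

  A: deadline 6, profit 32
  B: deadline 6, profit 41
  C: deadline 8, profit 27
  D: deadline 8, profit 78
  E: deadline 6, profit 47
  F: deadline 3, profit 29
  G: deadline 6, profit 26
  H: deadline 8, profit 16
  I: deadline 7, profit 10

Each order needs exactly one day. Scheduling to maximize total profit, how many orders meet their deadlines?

8

Take jobs in profit order; each goes to the latest open slot no later than its deadline.
Profit order: D=78 E=47 B=41 A=32 F=29 C=27 G=26 H=16 I=10
Assign: D→slot 8, E→slot 6, B→slot 5, A→slot 4, F→slot 3, C→slot 7, G→slot 2, H→slot 1, I skipped.
Slots: [1:H] [2:G] [3:F] [4:A] [5:B] [6:E] [7:C] [8:D]
8 of 9 scheduled.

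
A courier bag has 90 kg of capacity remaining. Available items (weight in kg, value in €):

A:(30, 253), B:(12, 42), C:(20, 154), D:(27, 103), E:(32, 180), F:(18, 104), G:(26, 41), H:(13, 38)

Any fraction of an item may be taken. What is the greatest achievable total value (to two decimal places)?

Order: A (253/30=8.43) > C (154/20=7.70) > F (104/18=5.78) > E (180/32=5.62) > D (103/27=3.81) > B (42/12=3.50) > H (38/13=2.92) > G (41/26=1.58)
Fill: take A (30 @ 253) → take C (20 @ 154) → take F (18 @ 104) → take 22/32 of E → 123.75; 90/90 used.
Total value = 634.75

634.75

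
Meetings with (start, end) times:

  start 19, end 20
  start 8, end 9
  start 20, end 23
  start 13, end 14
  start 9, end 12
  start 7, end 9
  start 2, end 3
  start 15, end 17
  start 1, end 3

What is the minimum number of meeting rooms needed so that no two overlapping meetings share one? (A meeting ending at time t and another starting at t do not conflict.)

2

Count concurrent intervals with a sweep; the peak is the room count.
starts: [1, 2, 7, 8, 9, 13, 15, 19, 20]
ends:   [3, 3, 9, 9, 12, 14, 17, 20, 23]
s1→1 s2→2  — peak 2.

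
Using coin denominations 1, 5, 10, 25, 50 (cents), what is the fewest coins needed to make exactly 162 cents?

6

162 = 3×50 + 1×10 + 2×1
Total coins = 3 + 1 + 2 = 6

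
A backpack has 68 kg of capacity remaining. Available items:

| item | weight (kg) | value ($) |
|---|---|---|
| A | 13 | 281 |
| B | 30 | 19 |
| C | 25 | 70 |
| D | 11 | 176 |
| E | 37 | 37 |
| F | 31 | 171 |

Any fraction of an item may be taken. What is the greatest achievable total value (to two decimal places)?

Order: A (281/13=21.62) > D (176/11=16.00) > F (171/31=5.52) > C (70/25=2.80) > E (37/37=1.00) > B (19/30=0.63)
Fill: take A (13 @ 281) → take D (11 @ 176) → take F (31 @ 171) → take 13/25 of C → 36.40; 68/68 used.
Total value = 664.40

664.40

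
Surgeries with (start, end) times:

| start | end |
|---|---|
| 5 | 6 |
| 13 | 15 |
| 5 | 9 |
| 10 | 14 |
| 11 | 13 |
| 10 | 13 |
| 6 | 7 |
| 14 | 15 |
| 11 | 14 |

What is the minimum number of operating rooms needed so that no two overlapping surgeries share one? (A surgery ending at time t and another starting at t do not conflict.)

The answer is the maximum number of intervals overlapping at any instant.
Events (time:±→running): 5:+→1 5:+→2 6:-→1 6:+→2 7:-→1 9:-→0 10:+→1 10:+→2 11:+→3 11:+→4 … peak 4.

4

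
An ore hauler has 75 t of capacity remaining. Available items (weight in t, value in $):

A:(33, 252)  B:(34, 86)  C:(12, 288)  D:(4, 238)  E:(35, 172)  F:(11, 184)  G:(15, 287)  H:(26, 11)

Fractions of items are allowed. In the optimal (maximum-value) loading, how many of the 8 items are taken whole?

5

Sort by value per unit weight and fill in that order.
Order: D (238/4=59.50) > C (288/12=24.00) > G (287/15=19.13) > F (184/11=16.73) > A (252/33=7.64) > E (172/35=4.91) > B (86/34=2.53) > H (11/26=0.42)
Fill: take D (4 @ 238) → take C (12 @ 288) → take G (15 @ 287) → take F (11 @ 184) → take A (33 @ 252); 75/75 used.
5 item(s) taken whole.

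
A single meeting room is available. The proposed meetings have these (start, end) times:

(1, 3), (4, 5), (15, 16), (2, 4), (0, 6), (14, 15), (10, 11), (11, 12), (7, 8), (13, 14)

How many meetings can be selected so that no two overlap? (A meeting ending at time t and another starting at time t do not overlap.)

8

Greedy by earliest finish: after sorting by end time, pick each interval compatible with the last pick.
Sorted by end: (1,3)  (2,4)  (4,5)  (0,6)  (7,8)  (10,11)  (11,12)  (13,14)  (14,15)  (15,16)
take (1,3); take (4,5); take (7,8); take (10,11); take (11,12); take (13,14); take (14,15); take (15,16).
Selected 8 meetings.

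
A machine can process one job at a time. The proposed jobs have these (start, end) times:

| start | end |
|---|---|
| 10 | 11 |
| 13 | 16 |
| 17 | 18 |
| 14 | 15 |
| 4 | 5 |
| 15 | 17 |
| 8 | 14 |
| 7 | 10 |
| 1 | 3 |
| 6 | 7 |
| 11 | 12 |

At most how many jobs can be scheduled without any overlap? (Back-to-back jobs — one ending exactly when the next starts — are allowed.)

By end time: (1,3), (4,5), (6,7), (7,10), (10,11), (11,12), (8,14), (14,15), (13,16), (15,17), (17,18).
Pick (1,3); next start ≥ 3 → (4,5); next start ≥ 5 → (6,7); next start ≥ 7 → (7,10); next start ≥ 10 → (10,11); next start ≥ 11 → (11,12); next start ≥ 12 → (14,15); next start ≥ 15 → (15,17); next start ≥ 17 → (17,18).
Selected 9 jobs.

9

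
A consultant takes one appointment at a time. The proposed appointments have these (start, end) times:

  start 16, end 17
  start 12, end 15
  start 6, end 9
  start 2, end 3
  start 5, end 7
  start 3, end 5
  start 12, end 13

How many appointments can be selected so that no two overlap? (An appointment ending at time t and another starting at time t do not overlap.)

5

Order by finish time; keep every interval that doesn't clash with the previous kept one.
By end time: (2,3), (3,5), (5,7), (6,9), (12,13), (12,15), (16,17).
Pick (2,3); next start ≥ 3 → (3,5); next start ≥ 5 → (5,7); next start ≥ 7 → (12,13); next start ≥ 13 → (16,17).
Selected 5 appointments.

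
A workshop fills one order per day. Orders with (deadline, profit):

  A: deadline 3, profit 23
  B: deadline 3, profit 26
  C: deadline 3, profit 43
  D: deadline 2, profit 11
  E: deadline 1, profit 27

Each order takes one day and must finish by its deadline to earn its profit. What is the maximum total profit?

96

Take jobs in profit order; each goes to the latest open slot no later than its deadline.
By profit: C(d3,43), E(d1,27), B(d3,26), A(d3,23), D(d2,11)
C→slot 3; E→slot 1; B→slot 2; A skipped; D skipped.
Profit = 27 + 26 + 43 = 96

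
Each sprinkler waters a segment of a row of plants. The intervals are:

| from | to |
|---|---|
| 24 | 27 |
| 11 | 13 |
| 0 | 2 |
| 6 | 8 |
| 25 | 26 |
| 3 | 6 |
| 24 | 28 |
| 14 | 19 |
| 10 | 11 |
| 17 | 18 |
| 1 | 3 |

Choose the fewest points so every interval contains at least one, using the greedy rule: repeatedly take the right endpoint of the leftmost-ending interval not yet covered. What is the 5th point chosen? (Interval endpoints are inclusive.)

26

Process intervals by earliest right end; each time one isn't hit yet, stab at its right endpoint.
By right end: [0,2]  [1,3]  [3,6]  [6,8]  [10,11]  [11,13]  [17,18]  [14,19]  [25,26]  [24,27]  [24,28]
[0,2] uncovered → point at 2; [3,6] uncovered → point at 6; [10,11] uncovered → point at 11; [17,18] uncovered → point at 18; [25,26] uncovered → point at 26.
Points: 2, 6, 11, 18, 26 (5 total).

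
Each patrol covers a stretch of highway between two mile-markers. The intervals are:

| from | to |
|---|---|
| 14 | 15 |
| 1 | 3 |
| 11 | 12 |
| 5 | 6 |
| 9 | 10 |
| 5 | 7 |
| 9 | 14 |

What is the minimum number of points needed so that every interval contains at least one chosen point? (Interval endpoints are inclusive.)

By right end: [1,3]  [5,6]  [5,7]  [9,10]  [11,12]  [9,14]  [14,15]
[1,3] uncovered → point at 3; [5,6] uncovered → point at 6; [9,10] uncovered → point at 10; [11,12] uncovered → point at 12; [14,15] uncovered → point at 15.
Points: 3, 6, 10, 12, 15 (5 total).

5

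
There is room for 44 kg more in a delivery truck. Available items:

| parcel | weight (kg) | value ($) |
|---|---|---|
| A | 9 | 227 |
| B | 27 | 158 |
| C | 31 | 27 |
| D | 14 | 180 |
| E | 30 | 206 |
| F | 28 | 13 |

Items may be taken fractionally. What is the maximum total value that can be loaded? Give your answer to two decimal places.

Sort by value per unit weight and fill in that order.
Order: A (227/9=25.22) > D (180/14=12.86) > E (206/30=6.87) > B (158/27=5.85) > C (27/31=0.87) > F (13/28=0.46)
Fill: take A (9 @ 227) → take D (14 @ 180) → take 21/30 of E → 144.20; 44/44 used.
Total value = 551.20

551.20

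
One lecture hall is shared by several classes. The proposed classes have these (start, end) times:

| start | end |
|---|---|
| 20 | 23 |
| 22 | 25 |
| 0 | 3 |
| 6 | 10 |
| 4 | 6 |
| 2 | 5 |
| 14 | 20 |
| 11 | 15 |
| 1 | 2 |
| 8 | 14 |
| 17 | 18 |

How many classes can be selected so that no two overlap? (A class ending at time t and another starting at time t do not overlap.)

Greedy by earliest finish: after sorting by end time, pick each interval compatible with the last pick.
Sorted by end: (1,2)  (0,3)  (2,5)  (4,6)  (6,10)  (8,14)  (11,15)  (17,18)  (14,20)  (20,23)  (22,25)
take (1,2); take (2,5); skip (4,6); take (6,10); take (11,15); take (17,18); take (20,23).
Selected 6 classes.

6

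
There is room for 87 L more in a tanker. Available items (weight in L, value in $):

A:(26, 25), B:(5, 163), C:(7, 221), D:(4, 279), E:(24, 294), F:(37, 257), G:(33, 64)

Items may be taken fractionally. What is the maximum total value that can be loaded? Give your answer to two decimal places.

1233.39

Order: D (279/4=69.75) > B (163/5=32.60) > C (221/7=31.57) > E (294/24=12.25) > F (257/37=6.95) > G (64/33=1.94) > A (25/26=0.96)
Fill: take D (4 @ 279) → take B (5 @ 163) → take C (7 @ 221) → take E (24 @ 294) → take F (37 @ 257) → take 10/33 of G → 19.39; 87/87 used.
Total value = 1233.39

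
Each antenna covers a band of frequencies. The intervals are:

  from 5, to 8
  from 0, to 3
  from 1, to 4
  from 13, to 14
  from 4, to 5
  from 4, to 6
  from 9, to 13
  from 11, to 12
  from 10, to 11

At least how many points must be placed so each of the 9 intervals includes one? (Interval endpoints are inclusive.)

4

Process intervals by earliest right end; each time one isn't hit yet, stab at its right endpoint.
Sorted: [0,3] [1,4] [4,5] [4,6] [5,8] [10,11] [11,12] [9,13] [13,14]
{[0,3],[1,4]} hit by 3; {[4,5],[4,6],[5,8]} hit by 5; {[10,11],[11,12],[9,13]} hit by 11; {[13,14]} hit by 14.
Points: 3, 5, 11, 14 (4 total).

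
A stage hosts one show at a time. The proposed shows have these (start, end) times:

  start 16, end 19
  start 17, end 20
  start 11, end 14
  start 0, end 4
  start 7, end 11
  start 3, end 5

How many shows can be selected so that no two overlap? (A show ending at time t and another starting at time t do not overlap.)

Sort by end time and greedily take each interval whose start is ≥ the last chosen end.
Sorted by end: (0,4)  (3,5)  (7,11)  (11,14)  (16,19)  (17,20)
take (0,4); take (7,11); take (11,14); take (16,19); skip (17,20).
Selected 4 shows.

4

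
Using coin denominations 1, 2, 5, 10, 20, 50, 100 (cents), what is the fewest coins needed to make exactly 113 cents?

Use the largest denomination that fits, subtract, and repeat.
113 − 1×100→13 − 1×10→3 − 1×2→1 − 1×1→0
Total coins = 1 + 1 + 1 + 1 = 4

4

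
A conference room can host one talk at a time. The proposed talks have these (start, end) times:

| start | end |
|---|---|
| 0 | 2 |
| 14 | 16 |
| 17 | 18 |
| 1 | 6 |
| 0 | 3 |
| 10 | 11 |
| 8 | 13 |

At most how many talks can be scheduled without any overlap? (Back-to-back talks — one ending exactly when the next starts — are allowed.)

4

By end time: (0,2), (0,3), (1,6), (10,11), (8,13), (14,16), (17,18).
Pick (0,2); next start ≥ 2 → (10,11); next start ≥ 11 → (14,16); next start ≥ 16 → (17,18).
Selected 4 talks.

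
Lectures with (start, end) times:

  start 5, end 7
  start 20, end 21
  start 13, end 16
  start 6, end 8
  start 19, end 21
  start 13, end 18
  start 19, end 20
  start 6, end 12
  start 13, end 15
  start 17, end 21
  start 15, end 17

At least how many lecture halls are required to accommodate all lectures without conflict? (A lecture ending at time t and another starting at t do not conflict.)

3

starts: [5, 6, 6, 13, 13, 13, 15, 17, 19, 19, 20]
ends:   [7, 8, 12, 15, 16, 17, 18, 20, 21, 21, 21]
s5→1 s6→2 s6→3  — peak 3.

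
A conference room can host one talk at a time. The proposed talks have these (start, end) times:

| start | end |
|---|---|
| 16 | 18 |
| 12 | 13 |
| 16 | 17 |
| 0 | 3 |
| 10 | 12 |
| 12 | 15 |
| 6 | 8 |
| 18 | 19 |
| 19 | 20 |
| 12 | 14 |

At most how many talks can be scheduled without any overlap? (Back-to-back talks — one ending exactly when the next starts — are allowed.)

Order by finish time; keep every interval that doesn't clash with the previous kept one.
Sorted by end: (0,3)  (6,8)  (10,12)  (12,13)  (12,14)  (12,15)  (16,17)  (16,18)  (18,19)  (19,20)
take (0,3); take (6,8); take (10,12); take (12,13); skip (12,14); take (16,17); skip (16,18); take (18,19); take (19,20).
Selected 7 talks.

7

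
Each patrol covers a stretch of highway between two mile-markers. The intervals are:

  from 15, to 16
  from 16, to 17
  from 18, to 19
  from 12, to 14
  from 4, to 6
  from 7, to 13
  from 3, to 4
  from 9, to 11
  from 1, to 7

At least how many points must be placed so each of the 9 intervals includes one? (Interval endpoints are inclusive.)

5

By right end: [3,4]  [4,6]  [1,7]  [9,11]  [7,13]  [12,14]  [15,16]  [16,17]  [18,19]
[3,4] uncovered → point at 4; [9,11] uncovered → point at 11; [12,14] uncovered → point at 14; [15,16] uncovered → point at 16; [18,19] uncovered → point at 19.
Points: 4, 11, 14, 16, 19 (5 total).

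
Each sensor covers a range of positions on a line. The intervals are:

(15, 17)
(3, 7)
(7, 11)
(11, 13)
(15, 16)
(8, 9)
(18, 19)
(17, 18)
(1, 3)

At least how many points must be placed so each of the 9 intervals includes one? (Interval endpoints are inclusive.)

5

By right end: [1,3]  [3,7]  [8,9]  [7,11]  [11,13]  [15,16]  [15,17]  [17,18]  [18,19]
[1,3] uncovered → point at 3; [8,9] uncovered → point at 9; [11,13] uncovered → point at 13; [15,16] uncovered → point at 16; [17,18] uncovered → point at 18.
Points: 3, 9, 13, 16, 18 (5 total).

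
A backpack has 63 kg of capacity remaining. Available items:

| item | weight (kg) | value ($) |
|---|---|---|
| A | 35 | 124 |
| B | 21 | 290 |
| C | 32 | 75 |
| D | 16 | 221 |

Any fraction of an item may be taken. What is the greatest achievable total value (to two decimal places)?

603.11

Greedy by value/weight ratio, highest first.
Order: D (221/16=13.81) > B (290/21=13.81) > A (124/35=3.54) > C (75/32=2.34)
Fill: take D (16 @ 221) → take B (21 @ 290) → take 26/35 of A → 92.11; 63/63 used.
Total value = 603.11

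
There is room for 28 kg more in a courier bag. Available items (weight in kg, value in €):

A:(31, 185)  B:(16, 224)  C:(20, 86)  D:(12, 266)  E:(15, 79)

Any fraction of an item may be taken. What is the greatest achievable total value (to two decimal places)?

Greedy by value/weight ratio, highest first.
Ratios (sorted): D 22.17, B 14.00, A 5.97, E 5.27, C 4.30
take D (12 @ 266); take B (16 @ 224). Capacity used 28/28.
Total value = 490.00

490.00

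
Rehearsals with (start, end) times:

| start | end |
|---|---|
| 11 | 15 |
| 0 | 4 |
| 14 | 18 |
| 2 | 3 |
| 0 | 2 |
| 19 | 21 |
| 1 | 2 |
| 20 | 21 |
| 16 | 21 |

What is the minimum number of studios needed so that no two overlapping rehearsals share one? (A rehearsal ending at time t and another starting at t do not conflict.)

3

Events (time:±→running): 0:+→1 0:+→2 1:+→3 … peak 3.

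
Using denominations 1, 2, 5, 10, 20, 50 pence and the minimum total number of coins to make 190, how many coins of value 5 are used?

0

Use the largest denomination that fits, subtract, and repeat.
190 − 3×50→40 − 2×20→0
Count of 5: 0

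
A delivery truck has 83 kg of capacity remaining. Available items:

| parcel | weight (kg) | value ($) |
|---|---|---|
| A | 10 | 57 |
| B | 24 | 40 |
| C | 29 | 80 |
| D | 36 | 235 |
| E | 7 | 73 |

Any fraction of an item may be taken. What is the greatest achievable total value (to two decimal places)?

446.67

Ratios (sorted): E 10.43, D 6.53, A 5.70, C 2.76, B 1.67
take E (7 @ 73); take D (36 @ 235); take A (10 @ 57); take C (29 @ 80); take 1/24 of B → 1.67. Capacity used 83/83.
Total value = 446.67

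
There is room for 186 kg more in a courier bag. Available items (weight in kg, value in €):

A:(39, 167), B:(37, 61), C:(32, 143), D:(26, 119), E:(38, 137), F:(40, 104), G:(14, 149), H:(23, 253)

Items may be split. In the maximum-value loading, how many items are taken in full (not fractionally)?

Order: H (253/23=11.00) > G (149/14=10.64) > D (119/26=4.58) > C (143/32=4.47) > A (167/39=4.28) > E (137/38=3.61) > F (104/40=2.60) > B (61/37=1.65)
Fill: take H (23 @ 253) → take G (14 @ 149) → take D (26 @ 119) → take C (32 @ 143) → take A (39 @ 167) → take E (38 @ 137) → take 14/40 of F → 36.40; 186/186 used.
6 item(s) taken whole; one partial (take 14/40 of F).

6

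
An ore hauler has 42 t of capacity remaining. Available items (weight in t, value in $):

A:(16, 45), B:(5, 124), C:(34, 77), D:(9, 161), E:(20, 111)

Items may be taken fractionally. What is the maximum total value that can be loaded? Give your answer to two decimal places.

418.50

Greedy by value/weight ratio, highest first.
Order: B (124/5=24.80) > D (161/9=17.89) > E (111/20=5.55) > A (45/16=2.81) > C (77/34=2.26)
Fill: take B (5 @ 124) → take D (9 @ 161) → take E (20 @ 111) → take 8/16 of A → 22.50; 42/42 used.
Total value = 418.50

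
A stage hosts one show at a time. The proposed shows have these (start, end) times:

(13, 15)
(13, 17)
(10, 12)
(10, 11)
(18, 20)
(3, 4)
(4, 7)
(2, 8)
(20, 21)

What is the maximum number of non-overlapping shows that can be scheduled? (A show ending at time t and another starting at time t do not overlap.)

By end time: (3,4), (4,7), (2,8), (10,11), (10,12), (13,15), (13,17), (18,20), (20,21).
Pick (3,4); next start ≥ 4 → (4,7); next start ≥ 7 → (10,11); next start ≥ 11 → (13,15); next start ≥ 15 → (18,20); next start ≥ 20 → (20,21).
Selected 6 shows.

6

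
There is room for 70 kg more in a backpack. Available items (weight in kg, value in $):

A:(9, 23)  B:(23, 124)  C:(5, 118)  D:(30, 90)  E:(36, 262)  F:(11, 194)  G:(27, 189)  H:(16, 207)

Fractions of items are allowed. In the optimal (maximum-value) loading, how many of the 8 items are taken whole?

4

Greedy by value/weight ratio, highest first.
Order: C (118/5=23.60) > F (194/11=17.64) > H (207/16=12.94) > E (262/36=7.28) > G (189/27=7.00) > B (124/23=5.39) > D (90/30=3.00) > A (23/9=2.56)
Fill: take C (5 @ 118) → take F (11 @ 194) → take H (16 @ 207) → take E (36 @ 262) → take 2/27 of G → 14.00; 70/70 used.
4 item(s) taken whole; one partial (take 2/27 of G).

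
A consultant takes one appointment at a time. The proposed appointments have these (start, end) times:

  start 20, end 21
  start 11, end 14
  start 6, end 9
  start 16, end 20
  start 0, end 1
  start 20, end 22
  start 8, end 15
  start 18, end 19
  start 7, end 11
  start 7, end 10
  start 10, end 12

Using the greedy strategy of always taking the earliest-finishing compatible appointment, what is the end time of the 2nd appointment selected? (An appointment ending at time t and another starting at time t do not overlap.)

9

Order by finish time; keep every interval that doesn't clash with the previous kept one.
By end time: (0,1), (6,9), (7,10), (7,11), (10,12), (11,14), (8,15), (18,19), (16,20), (20,21), (20,22).
Pick (0,1); next start ≥ 1 → (6,9); next start ≥ 9 → (10,12); next start ≥ 12 → (18,19); next start ≥ 19 → (20,21).
Selected: (0,1) (6,9) (10,12) (18,19) (20,21)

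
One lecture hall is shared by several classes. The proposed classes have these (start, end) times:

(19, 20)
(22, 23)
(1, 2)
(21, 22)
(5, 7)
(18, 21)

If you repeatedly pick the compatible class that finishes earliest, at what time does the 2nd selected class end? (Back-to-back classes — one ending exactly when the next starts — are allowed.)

Greedy by earliest finish: after sorting by end time, pick each interval compatible with the last pick.
Sorted by end: (1,2)  (5,7)  (19,20)  (18,21)  (21,22)  (22,23)
take (1,2); take (5,7); take (19,20); take (21,22); take (22,23).
Selected: (1,2) (5,7) (19,20) (21,22) (22,23)

7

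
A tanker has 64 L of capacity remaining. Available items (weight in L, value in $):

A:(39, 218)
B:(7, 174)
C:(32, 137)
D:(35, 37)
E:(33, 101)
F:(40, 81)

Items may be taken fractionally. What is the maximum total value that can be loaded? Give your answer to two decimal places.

Greedy by value/weight ratio, highest first.
Order: B (174/7=24.86) > A (218/39=5.59) > C (137/32=4.28) > E (101/33=3.06) > F (81/40=2.02) > D (37/35=1.06)
Fill: take B (7 @ 174) → take A (39 @ 218) → take 18/32 of C → 77.06; 64/64 used.
Total value = 469.06

469.06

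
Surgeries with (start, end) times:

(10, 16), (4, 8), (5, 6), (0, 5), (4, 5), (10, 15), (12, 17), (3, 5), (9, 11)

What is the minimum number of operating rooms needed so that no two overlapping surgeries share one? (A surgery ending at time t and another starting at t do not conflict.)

4

Count concurrent intervals with a sweep; the peak is the room count.
Events (time:±→running): 0:+→1 3:+→2 4:+→3 4:+→4 … peak 4.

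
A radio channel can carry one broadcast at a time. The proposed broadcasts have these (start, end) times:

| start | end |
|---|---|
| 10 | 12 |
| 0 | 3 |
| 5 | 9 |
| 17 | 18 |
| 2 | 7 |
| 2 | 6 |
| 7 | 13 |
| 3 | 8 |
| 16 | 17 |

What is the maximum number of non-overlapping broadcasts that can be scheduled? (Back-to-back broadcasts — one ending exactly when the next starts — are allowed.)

5

By end time: (0,3), (2,6), (2,7), (3,8), (5,9), (10,12), (7,13), (16,17), (17,18).
Pick (0,3); next start ≥ 3 → (3,8); next start ≥ 8 → (10,12); next start ≥ 12 → (16,17); next start ≥ 17 → (17,18).
Selected 5 broadcasts.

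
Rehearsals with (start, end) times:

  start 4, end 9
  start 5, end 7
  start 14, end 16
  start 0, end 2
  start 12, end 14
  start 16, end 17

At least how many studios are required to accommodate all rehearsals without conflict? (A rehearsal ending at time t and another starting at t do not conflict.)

2

The answer is the maximum number of intervals overlapping at any instant.
Events (time:±→running): 0:+→1 2:-→0 4:+→1 5:+→2 … peak 2.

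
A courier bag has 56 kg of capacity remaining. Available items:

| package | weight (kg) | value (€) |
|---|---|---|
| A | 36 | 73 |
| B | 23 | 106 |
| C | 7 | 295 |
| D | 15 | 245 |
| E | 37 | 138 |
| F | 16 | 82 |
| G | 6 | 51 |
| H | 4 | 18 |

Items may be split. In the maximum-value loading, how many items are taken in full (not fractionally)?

Greedy by value/weight ratio, highest first.
Order: C (295/7=42.14) > D (245/15=16.33) > G (51/6=8.50) > F (82/16=5.12) > B (106/23=4.61) > H (18/4=4.50) > E (138/37=3.73) > A (73/36=2.03)
Fill: take C (7 @ 295) → take D (15 @ 245) → take G (6 @ 51) → take F (16 @ 82) → take 12/23 of B → 55.30; 56/56 used.
4 item(s) taken whole; one partial (take 12/23 of B).

4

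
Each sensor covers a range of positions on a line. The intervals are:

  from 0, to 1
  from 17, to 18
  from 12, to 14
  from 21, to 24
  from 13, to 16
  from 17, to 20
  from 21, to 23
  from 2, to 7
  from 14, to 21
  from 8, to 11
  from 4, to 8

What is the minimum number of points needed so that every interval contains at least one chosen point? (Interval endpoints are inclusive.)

Sort by right endpoint; whenever an interval is uncovered, place a point at its right end.
Sorted: [0,1] [2,7] [4,8] [8,11] [12,14] [13,16] [17,18] [17,20] [14,21] [21,23] [21,24]
{[0,1]} hit by 1; {[2,7],[4,8]} hit by 7; {[8,11]} hit by 11; {[12,14],[13,16]} hit by 14; {[17,18],[17,20],[14,21]} hit by 18; {[21,23],[21,24]} hit by 23.
Points: 1, 7, 11, 14, 18, 23 (6 total).

6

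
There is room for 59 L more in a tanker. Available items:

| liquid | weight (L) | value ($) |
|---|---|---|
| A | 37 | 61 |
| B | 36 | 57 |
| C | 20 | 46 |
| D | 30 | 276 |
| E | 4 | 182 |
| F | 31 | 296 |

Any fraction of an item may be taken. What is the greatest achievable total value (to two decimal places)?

698.80

Order: E (182/4=45.50) > F (296/31=9.55) > D (276/30=9.20) > C (46/20=2.30) > A (61/37=1.65) > B (57/36=1.58)
Fill: take E (4 @ 182) → take F (31 @ 296) → take 24/30 of D → 220.80; 59/59 used.
Total value = 698.80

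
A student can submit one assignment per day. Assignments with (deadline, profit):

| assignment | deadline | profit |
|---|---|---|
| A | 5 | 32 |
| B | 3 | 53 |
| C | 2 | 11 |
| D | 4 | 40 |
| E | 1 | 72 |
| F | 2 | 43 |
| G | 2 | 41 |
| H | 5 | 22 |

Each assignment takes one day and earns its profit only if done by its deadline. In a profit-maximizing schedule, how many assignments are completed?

Profit order: E=72 B=53 F=43 G=41 D=40 A=32 H=22 C=11
Assign: E→slot 1, B→slot 3, F→slot 2, G skipped, D→slot 4, A→slot 5, H skipped, C skipped.
Slots: [1:E] [2:F] [3:B] [4:D] [5:A]
5 of 8 scheduled.

5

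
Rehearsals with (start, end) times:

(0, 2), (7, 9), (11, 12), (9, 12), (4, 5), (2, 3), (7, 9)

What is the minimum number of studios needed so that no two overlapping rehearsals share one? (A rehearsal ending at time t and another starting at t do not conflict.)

2

The answer is the maximum number of intervals overlapping at any instant.
Events (time:±→running): 0:+→1 2:-→0 2:+→1 3:-→0 4:+→1 5:-→0 7:+→1 7:+→2 … peak 2.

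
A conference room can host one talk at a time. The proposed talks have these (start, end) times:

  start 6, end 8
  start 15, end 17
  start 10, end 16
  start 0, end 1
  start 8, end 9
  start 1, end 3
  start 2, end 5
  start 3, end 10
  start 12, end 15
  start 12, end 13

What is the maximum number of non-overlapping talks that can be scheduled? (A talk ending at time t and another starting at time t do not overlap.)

By end time: (0,1), (1,3), (2,5), (6,8), (8,9), (3,10), (12,13), (12,15), (10,16), (15,17).
Pick (0,1); next start ≥ 1 → (1,3); next start ≥ 3 → (6,8); next start ≥ 8 → (8,9); next start ≥ 9 → (12,13); next start ≥ 13 → (15,17).
Selected 6 talks.

6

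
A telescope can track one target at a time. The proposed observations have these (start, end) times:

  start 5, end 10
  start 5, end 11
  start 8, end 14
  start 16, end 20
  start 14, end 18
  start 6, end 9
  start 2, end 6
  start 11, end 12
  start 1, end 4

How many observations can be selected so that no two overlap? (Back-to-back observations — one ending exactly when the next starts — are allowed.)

4

Greedy by earliest finish: after sorting by end time, pick each interval compatible with the last pick.
Sorted by end: (1,4)  (2,6)  (6,9)  (5,10)  (5,11)  (11,12)  (8,14)  (14,18)  (16,20)
take (1,4); take (6,9); skip (5,11); take (11,12); skip (8,14); take (14,18).
Selected 4 observations.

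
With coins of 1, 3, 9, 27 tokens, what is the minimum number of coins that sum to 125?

Greedy: take as many of the largest coin as possible, then repeat with the remainder.
125 − 4×27→17 − 1×9→8 − 2×3→2 − 2×1→0
Total coins = 4 + 1 + 2 + 2 = 9

9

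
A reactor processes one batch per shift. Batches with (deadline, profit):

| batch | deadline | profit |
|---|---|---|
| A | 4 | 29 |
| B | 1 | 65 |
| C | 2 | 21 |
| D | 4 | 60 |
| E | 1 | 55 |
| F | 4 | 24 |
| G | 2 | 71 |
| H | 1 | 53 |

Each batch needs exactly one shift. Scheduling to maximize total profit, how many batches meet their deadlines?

Take jobs in profit order; each goes to the latest open slot no later than its deadline.
By profit: G(d2,71), B(d1,65), D(d4,60), E(d1,55), H(d1,53), A(d4,29), F(d4,24), C(d2,21)
G→slot 2; B→slot 1; D→slot 4; E skipped; H skipped; A→slot 3; F skipped; C skipped.
4 of 8 scheduled.

4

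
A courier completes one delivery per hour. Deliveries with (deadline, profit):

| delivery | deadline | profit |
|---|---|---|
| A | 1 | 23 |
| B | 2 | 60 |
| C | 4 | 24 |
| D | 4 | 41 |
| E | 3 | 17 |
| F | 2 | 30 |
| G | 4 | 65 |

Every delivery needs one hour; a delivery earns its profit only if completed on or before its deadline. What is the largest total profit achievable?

196

Sort by profit descending; place each in the latest free slot ≤ its deadline.
By profit: G(d4,65), B(d2,60), D(d4,41), F(d2,30), C(d4,24), A(d1,23), E(d3,17)
G→slot 4; B→slot 2; D→slot 3; F→slot 1; C skipped; A skipped; E skipped.
Profit = 30 + 60 + 41 + 65 = 196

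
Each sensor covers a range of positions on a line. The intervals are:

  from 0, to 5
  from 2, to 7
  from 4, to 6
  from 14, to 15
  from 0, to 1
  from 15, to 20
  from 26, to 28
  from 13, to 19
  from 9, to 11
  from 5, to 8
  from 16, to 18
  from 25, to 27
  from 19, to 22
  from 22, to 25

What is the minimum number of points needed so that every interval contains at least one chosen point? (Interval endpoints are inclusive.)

7

By right end: [0,1]  [0,5]  [4,6]  [2,7]  [5,8]  [9,11]  [14,15]  [16,18]  [13,19]  [15,20]  [19,22]  [22,25]  [25,27]  [26,28]
[0,1] uncovered → point at 1; [4,6] uncovered → point at 6; [9,11] uncovered → point at 11; [14,15] uncovered → point at 15; [16,18] uncovered → point at 18; [19,22] uncovered → point at 22; [25,27] uncovered → point at 27.
Points: 1, 6, 11, 15, 18, 22, 27 (7 total).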